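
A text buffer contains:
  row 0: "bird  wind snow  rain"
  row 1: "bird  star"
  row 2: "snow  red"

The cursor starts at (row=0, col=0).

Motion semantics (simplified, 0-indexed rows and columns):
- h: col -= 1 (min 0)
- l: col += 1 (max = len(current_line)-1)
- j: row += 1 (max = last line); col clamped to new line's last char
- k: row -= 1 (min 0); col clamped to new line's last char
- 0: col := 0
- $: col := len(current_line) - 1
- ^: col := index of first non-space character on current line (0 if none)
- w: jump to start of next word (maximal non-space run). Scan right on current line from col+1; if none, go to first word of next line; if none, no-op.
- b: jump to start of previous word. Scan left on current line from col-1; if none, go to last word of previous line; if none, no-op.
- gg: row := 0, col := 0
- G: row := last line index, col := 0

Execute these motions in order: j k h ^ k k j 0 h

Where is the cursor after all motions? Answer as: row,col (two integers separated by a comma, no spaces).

After 1 (j): row=1 col=0 char='b'
After 2 (k): row=0 col=0 char='b'
After 3 (h): row=0 col=0 char='b'
After 4 (^): row=0 col=0 char='b'
After 5 (k): row=0 col=0 char='b'
After 6 (k): row=0 col=0 char='b'
After 7 (j): row=1 col=0 char='b'
After 8 (0): row=1 col=0 char='b'
After 9 (h): row=1 col=0 char='b'

Answer: 1,0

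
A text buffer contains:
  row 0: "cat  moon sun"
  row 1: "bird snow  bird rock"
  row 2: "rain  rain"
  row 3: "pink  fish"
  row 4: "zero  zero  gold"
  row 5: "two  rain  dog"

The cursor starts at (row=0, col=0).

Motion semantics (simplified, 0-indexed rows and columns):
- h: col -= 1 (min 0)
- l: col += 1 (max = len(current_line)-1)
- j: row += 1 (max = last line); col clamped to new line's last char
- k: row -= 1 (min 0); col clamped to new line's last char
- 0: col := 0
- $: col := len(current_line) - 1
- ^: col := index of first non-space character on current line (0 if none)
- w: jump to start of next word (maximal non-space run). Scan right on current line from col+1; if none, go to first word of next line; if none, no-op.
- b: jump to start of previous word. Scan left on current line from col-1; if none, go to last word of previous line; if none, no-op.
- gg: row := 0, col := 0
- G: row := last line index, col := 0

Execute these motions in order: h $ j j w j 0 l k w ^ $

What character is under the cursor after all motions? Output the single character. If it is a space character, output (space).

Answer: h

Derivation:
After 1 (h): row=0 col=0 char='c'
After 2 ($): row=0 col=12 char='n'
After 3 (j): row=1 col=12 char='i'
After 4 (j): row=2 col=9 char='n'
After 5 (w): row=3 col=0 char='p'
After 6 (j): row=4 col=0 char='z'
After 7 (0): row=4 col=0 char='z'
After 8 (l): row=4 col=1 char='e'
After 9 (k): row=3 col=1 char='i'
After 10 (w): row=3 col=6 char='f'
After 11 (^): row=3 col=0 char='p'
After 12 ($): row=3 col=9 char='h'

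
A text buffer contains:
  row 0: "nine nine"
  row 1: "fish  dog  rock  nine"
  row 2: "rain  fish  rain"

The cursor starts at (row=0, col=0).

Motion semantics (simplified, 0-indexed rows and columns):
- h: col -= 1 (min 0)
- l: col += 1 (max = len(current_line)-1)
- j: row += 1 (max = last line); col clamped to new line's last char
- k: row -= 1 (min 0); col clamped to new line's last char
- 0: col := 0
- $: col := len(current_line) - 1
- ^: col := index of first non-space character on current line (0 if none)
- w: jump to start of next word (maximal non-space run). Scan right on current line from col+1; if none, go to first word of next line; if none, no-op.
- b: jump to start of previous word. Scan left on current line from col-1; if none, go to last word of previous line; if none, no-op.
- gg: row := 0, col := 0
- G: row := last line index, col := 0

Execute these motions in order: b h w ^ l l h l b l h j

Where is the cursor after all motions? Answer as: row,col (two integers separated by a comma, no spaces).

Answer: 1,0

Derivation:
After 1 (b): row=0 col=0 char='n'
After 2 (h): row=0 col=0 char='n'
After 3 (w): row=0 col=5 char='n'
After 4 (^): row=0 col=0 char='n'
After 5 (l): row=0 col=1 char='i'
After 6 (l): row=0 col=2 char='n'
After 7 (h): row=0 col=1 char='i'
After 8 (l): row=0 col=2 char='n'
After 9 (b): row=0 col=0 char='n'
After 10 (l): row=0 col=1 char='i'
After 11 (h): row=0 col=0 char='n'
After 12 (j): row=1 col=0 char='f'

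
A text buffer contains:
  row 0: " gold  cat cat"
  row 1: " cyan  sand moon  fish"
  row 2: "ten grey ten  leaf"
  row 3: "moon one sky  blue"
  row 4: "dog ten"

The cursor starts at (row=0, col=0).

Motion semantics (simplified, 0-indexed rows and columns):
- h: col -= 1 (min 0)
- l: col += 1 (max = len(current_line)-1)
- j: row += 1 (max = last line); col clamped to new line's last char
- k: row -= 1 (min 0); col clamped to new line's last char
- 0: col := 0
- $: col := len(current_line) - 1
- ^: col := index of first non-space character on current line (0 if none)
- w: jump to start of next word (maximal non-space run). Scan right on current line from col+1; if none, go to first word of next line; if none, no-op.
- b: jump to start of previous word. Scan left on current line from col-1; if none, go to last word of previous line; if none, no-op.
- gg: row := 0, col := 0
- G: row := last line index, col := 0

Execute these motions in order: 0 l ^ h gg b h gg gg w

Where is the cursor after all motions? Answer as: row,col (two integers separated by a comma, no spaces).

After 1 (0): row=0 col=0 char='_'
After 2 (l): row=0 col=1 char='g'
After 3 (^): row=0 col=1 char='g'
After 4 (h): row=0 col=0 char='_'
After 5 (gg): row=0 col=0 char='_'
After 6 (b): row=0 col=0 char='_'
After 7 (h): row=0 col=0 char='_'
After 8 (gg): row=0 col=0 char='_'
After 9 (gg): row=0 col=0 char='_'
After 10 (w): row=0 col=1 char='g'

Answer: 0,1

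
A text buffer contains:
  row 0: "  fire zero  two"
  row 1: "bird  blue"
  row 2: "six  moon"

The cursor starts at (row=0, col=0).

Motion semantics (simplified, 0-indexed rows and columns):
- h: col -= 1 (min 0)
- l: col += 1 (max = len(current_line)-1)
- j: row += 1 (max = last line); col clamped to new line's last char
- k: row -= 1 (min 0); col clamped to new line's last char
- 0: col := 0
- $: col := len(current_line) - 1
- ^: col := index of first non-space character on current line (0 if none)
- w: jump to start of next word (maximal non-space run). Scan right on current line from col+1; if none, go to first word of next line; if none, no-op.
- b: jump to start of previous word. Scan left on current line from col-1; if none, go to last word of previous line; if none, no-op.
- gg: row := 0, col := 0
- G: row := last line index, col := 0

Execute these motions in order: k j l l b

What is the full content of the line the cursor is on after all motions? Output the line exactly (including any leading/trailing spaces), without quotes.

After 1 (k): row=0 col=0 char='_'
After 2 (j): row=1 col=0 char='b'
After 3 (l): row=1 col=1 char='i'
After 4 (l): row=1 col=2 char='r'
After 5 (b): row=1 col=0 char='b'

Answer: bird  blue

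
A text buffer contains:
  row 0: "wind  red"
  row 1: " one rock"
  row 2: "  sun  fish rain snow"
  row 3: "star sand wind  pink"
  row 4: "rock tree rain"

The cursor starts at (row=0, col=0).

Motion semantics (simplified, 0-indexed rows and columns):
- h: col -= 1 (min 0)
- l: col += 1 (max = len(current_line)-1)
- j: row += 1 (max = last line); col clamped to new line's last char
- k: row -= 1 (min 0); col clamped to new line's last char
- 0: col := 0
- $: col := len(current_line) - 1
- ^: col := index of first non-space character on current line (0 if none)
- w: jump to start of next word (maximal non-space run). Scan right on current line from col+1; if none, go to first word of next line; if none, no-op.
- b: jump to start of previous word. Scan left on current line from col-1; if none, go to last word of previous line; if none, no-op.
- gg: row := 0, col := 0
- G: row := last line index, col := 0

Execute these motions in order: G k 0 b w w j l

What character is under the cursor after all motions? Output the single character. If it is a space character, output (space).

After 1 (G): row=4 col=0 char='r'
After 2 (k): row=3 col=0 char='s'
After 3 (0): row=3 col=0 char='s'
After 4 (b): row=2 col=17 char='s'
After 5 (w): row=3 col=0 char='s'
After 6 (w): row=3 col=5 char='s'
After 7 (j): row=4 col=5 char='t'
After 8 (l): row=4 col=6 char='r'

Answer: r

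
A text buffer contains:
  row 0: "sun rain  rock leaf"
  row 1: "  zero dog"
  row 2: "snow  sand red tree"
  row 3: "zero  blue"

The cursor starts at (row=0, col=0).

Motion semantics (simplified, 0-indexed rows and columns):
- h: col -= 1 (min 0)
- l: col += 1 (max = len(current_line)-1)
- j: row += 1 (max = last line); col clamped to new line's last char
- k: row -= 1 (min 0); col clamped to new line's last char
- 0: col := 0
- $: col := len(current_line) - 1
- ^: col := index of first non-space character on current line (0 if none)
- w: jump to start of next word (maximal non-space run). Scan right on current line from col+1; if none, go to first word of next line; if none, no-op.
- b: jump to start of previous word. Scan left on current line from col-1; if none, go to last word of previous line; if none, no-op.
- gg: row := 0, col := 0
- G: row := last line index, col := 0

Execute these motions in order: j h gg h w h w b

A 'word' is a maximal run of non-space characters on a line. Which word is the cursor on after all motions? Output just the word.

Answer: sun

Derivation:
After 1 (j): row=1 col=0 char='_'
After 2 (h): row=1 col=0 char='_'
After 3 (gg): row=0 col=0 char='s'
After 4 (h): row=0 col=0 char='s'
After 5 (w): row=0 col=4 char='r'
After 6 (h): row=0 col=3 char='_'
After 7 (w): row=0 col=4 char='r'
After 8 (b): row=0 col=0 char='s'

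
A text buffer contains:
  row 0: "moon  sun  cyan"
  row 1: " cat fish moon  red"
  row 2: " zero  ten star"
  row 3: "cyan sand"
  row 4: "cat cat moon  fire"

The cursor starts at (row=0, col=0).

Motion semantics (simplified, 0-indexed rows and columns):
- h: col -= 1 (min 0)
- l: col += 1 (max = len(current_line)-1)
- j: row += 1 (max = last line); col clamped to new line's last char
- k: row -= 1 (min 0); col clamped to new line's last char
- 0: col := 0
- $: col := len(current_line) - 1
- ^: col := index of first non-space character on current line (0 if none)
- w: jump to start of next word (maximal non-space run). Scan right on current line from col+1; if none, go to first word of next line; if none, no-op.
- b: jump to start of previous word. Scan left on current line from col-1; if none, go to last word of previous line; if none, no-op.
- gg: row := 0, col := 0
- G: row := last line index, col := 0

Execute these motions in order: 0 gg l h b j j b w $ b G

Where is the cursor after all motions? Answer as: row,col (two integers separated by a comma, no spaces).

Answer: 4,0

Derivation:
After 1 (0): row=0 col=0 char='m'
After 2 (gg): row=0 col=0 char='m'
After 3 (l): row=0 col=1 char='o'
After 4 (h): row=0 col=0 char='m'
After 5 (b): row=0 col=0 char='m'
After 6 (j): row=1 col=0 char='_'
After 7 (j): row=2 col=0 char='_'
After 8 (b): row=1 col=16 char='r'
After 9 (w): row=2 col=1 char='z'
After 10 ($): row=2 col=14 char='r'
After 11 (b): row=2 col=11 char='s'
After 12 (G): row=4 col=0 char='c'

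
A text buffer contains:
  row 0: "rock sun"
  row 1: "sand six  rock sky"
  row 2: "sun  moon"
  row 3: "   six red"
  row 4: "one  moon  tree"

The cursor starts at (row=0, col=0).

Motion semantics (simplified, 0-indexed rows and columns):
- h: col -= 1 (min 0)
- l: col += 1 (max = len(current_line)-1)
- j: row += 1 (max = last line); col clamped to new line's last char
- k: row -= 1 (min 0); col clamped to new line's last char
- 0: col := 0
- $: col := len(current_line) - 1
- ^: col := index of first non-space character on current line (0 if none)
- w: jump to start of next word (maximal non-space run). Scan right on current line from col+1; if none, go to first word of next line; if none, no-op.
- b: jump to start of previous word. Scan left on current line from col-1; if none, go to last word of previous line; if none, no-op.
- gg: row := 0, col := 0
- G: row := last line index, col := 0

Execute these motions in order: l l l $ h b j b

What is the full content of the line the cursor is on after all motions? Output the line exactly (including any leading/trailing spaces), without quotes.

After 1 (l): row=0 col=1 char='o'
After 2 (l): row=0 col=2 char='c'
After 3 (l): row=0 col=3 char='k'
After 4 ($): row=0 col=7 char='n'
After 5 (h): row=0 col=6 char='u'
After 6 (b): row=0 col=5 char='s'
After 7 (j): row=1 col=5 char='s'
After 8 (b): row=1 col=0 char='s'

Answer: sand six  rock sky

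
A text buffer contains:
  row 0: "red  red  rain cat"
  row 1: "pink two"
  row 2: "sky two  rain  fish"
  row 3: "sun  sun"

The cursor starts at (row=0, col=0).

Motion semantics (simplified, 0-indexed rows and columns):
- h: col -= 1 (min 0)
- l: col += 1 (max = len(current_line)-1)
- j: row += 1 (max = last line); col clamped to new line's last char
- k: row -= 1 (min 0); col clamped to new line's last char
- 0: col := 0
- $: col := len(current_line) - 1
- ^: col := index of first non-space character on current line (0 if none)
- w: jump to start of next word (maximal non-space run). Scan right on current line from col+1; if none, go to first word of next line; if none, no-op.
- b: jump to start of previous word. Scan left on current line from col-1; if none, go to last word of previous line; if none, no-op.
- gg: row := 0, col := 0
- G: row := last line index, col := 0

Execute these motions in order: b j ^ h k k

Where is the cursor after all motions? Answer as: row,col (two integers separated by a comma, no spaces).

Answer: 0,0

Derivation:
After 1 (b): row=0 col=0 char='r'
After 2 (j): row=1 col=0 char='p'
After 3 (^): row=1 col=0 char='p'
After 4 (h): row=1 col=0 char='p'
After 5 (k): row=0 col=0 char='r'
After 6 (k): row=0 col=0 char='r'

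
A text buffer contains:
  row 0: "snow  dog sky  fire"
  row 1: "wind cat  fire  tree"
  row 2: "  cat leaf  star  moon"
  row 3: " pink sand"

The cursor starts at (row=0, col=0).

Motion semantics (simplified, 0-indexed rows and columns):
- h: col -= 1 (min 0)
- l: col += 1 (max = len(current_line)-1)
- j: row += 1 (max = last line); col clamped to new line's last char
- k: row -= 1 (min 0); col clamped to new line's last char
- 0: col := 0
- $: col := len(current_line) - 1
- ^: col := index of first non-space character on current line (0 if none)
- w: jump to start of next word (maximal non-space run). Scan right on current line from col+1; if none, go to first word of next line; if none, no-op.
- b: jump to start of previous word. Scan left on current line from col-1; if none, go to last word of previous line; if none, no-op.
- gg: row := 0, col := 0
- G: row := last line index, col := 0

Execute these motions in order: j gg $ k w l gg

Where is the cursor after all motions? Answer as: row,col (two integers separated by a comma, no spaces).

After 1 (j): row=1 col=0 char='w'
After 2 (gg): row=0 col=0 char='s'
After 3 ($): row=0 col=18 char='e'
After 4 (k): row=0 col=18 char='e'
After 5 (w): row=1 col=0 char='w'
After 6 (l): row=1 col=1 char='i'
After 7 (gg): row=0 col=0 char='s'

Answer: 0,0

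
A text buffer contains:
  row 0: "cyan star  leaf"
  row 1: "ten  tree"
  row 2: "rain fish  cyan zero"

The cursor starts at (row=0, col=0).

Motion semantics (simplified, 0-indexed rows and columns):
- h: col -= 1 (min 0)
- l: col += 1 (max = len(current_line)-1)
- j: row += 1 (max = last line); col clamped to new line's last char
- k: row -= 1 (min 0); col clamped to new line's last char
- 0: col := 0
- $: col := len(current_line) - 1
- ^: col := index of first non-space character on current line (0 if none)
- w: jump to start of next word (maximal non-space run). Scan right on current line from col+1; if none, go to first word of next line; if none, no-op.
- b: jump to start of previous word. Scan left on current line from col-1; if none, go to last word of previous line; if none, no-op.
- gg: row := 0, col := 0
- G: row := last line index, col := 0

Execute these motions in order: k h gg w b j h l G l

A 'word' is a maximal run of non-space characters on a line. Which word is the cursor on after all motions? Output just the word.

Answer: rain

Derivation:
After 1 (k): row=0 col=0 char='c'
After 2 (h): row=0 col=0 char='c'
After 3 (gg): row=0 col=0 char='c'
After 4 (w): row=0 col=5 char='s'
After 5 (b): row=0 col=0 char='c'
After 6 (j): row=1 col=0 char='t'
After 7 (h): row=1 col=0 char='t'
After 8 (l): row=1 col=1 char='e'
After 9 (G): row=2 col=0 char='r'
After 10 (l): row=2 col=1 char='a'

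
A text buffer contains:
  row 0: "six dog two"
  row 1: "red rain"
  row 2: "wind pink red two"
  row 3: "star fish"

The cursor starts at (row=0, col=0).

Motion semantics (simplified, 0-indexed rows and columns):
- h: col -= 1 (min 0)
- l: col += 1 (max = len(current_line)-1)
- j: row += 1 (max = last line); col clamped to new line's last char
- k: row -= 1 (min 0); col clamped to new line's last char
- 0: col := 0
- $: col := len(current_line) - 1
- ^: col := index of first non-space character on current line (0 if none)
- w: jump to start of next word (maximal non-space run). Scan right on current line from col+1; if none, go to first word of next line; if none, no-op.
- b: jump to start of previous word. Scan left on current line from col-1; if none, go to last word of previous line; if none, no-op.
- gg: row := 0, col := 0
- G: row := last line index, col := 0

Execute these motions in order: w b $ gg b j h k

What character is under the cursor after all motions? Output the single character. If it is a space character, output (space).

Answer: s

Derivation:
After 1 (w): row=0 col=4 char='d'
After 2 (b): row=0 col=0 char='s'
After 3 ($): row=0 col=10 char='o'
After 4 (gg): row=0 col=0 char='s'
After 5 (b): row=0 col=0 char='s'
After 6 (j): row=1 col=0 char='r'
After 7 (h): row=1 col=0 char='r'
After 8 (k): row=0 col=0 char='s'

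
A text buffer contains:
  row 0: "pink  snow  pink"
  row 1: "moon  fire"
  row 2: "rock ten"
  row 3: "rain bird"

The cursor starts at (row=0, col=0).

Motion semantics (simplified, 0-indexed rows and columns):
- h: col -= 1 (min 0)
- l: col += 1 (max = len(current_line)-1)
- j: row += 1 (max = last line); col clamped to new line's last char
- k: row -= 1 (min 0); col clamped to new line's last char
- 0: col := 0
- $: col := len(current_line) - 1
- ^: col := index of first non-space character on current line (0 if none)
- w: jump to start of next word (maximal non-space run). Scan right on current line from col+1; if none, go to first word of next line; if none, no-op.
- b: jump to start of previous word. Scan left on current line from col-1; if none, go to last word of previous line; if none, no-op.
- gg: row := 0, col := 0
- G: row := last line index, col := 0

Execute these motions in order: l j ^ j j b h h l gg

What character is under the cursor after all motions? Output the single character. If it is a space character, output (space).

After 1 (l): row=0 col=1 char='i'
After 2 (j): row=1 col=1 char='o'
After 3 (^): row=1 col=0 char='m'
After 4 (j): row=2 col=0 char='r'
After 5 (j): row=3 col=0 char='r'
After 6 (b): row=2 col=5 char='t'
After 7 (h): row=2 col=4 char='_'
After 8 (h): row=2 col=3 char='k'
After 9 (l): row=2 col=4 char='_'
After 10 (gg): row=0 col=0 char='p'

Answer: p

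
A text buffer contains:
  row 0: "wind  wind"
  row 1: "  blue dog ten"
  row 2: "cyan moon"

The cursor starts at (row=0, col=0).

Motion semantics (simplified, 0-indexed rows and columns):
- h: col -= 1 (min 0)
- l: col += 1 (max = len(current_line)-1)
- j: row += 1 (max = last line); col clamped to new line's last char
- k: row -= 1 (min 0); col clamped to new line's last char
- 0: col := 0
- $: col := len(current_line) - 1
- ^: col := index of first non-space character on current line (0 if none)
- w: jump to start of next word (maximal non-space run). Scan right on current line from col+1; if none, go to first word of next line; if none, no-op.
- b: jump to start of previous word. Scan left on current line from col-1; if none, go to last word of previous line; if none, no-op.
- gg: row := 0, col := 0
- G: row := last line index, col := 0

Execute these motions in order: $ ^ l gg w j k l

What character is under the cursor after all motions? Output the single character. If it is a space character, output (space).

After 1 ($): row=0 col=9 char='d'
After 2 (^): row=0 col=0 char='w'
After 3 (l): row=0 col=1 char='i'
After 4 (gg): row=0 col=0 char='w'
After 5 (w): row=0 col=6 char='w'
After 6 (j): row=1 col=6 char='_'
After 7 (k): row=0 col=6 char='w'
After 8 (l): row=0 col=7 char='i'

Answer: i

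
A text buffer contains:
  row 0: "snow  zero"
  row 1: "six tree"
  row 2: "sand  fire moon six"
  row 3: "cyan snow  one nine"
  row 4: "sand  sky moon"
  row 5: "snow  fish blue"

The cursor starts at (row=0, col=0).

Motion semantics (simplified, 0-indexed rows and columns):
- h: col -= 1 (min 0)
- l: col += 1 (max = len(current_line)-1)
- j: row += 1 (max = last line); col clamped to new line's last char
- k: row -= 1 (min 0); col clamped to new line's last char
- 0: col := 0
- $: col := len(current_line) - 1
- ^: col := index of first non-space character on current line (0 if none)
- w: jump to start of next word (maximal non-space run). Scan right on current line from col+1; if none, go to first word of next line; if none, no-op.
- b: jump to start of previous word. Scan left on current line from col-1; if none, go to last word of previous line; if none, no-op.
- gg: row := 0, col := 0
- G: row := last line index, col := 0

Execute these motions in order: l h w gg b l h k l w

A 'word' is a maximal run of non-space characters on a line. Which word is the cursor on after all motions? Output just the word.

Answer: zero

Derivation:
After 1 (l): row=0 col=1 char='n'
After 2 (h): row=0 col=0 char='s'
After 3 (w): row=0 col=6 char='z'
After 4 (gg): row=0 col=0 char='s'
After 5 (b): row=0 col=0 char='s'
After 6 (l): row=0 col=1 char='n'
After 7 (h): row=0 col=0 char='s'
After 8 (k): row=0 col=0 char='s'
After 9 (l): row=0 col=1 char='n'
After 10 (w): row=0 col=6 char='z'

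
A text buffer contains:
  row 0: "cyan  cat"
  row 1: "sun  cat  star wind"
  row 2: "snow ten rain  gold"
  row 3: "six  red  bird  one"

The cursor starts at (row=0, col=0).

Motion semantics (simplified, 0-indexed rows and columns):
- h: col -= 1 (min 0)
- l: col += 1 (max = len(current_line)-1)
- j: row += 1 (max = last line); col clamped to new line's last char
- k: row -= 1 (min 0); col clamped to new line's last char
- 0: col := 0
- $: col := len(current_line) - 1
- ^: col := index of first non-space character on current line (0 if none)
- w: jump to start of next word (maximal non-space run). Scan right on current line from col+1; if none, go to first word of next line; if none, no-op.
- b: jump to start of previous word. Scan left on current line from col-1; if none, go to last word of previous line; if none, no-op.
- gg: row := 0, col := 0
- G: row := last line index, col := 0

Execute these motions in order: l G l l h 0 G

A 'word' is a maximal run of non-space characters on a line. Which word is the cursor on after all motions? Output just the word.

Answer: six

Derivation:
After 1 (l): row=0 col=1 char='y'
After 2 (G): row=3 col=0 char='s'
After 3 (l): row=3 col=1 char='i'
After 4 (l): row=3 col=2 char='x'
After 5 (h): row=3 col=1 char='i'
After 6 (0): row=3 col=0 char='s'
After 7 (G): row=3 col=0 char='s'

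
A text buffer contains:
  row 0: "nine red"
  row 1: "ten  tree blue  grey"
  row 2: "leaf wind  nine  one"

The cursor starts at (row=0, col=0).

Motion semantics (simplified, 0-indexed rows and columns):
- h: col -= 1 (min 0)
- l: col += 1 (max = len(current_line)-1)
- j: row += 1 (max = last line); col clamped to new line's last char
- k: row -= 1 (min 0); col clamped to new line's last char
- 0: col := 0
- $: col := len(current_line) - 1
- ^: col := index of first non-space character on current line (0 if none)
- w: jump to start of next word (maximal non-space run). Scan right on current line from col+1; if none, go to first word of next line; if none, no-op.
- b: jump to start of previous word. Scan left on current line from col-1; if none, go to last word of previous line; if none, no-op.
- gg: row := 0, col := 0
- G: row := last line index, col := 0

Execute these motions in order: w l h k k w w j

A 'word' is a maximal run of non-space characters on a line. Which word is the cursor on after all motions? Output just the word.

Answer: wind

Derivation:
After 1 (w): row=0 col=5 char='r'
After 2 (l): row=0 col=6 char='e'
After 3 (h): row=0 col=5 char='r'
After 4 (k): row=0 col=5 char='r'
After 5 (k): row=0 col=5 char='r'
After 6 (w): row=1 col=0 char='t'
After 7 (w): row=1 col=5 char='t'
After 8 (j): row=2 col=5 char='w'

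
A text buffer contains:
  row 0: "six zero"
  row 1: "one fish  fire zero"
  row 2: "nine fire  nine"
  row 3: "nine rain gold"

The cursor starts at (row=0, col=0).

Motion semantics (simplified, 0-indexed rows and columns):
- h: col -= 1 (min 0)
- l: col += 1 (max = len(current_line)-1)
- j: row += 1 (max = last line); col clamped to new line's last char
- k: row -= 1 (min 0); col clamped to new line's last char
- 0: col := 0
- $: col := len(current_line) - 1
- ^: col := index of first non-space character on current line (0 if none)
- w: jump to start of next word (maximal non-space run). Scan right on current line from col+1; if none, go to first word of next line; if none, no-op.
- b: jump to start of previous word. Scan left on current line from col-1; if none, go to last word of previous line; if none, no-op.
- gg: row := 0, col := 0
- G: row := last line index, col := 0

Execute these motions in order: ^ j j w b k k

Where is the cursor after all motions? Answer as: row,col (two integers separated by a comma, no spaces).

After 1 (^): row=0 col=0 char='s'
After 2 (j): row=1 col=0 char='o'
After 3 (j): row=2 col=0 char='n'
After 4 (w): row=2 col=5 char='f'
After 5 (b): row=2 col=0 char='n'
After 6 (k): row=1 col=0 char='o'
After 7 (k): row=0 col=0 char='s'

Answer: 0,0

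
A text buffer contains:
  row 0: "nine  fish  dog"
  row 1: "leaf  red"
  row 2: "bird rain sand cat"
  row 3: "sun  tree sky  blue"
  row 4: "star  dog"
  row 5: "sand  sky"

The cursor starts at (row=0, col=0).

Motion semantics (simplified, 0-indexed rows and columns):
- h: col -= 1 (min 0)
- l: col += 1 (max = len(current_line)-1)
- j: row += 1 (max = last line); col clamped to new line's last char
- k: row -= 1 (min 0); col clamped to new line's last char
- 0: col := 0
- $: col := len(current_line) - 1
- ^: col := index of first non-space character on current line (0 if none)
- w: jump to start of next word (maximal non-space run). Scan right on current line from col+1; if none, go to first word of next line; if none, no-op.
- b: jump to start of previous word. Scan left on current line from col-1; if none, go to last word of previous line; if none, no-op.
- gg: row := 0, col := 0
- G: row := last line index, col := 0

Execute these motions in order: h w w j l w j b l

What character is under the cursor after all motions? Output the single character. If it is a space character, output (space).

Answer: a

Derivation:
After 1 (h): row=0 col=0 char='n'
After 2 (w): row=0 col=6 char='f'
After 3 (w): row=0 col=12 char='d'
After 4 (j): row=1 col=8 char='d'
After 5 (l): row=1 col=8 char='d'
After 6 (w): row=2 col=0 char='b'
After 7 (j): row=3 col=0 char='s'
After 8 (b): row=2 col=15 char='c'
After 9 (l): row=2 col=16 char='a'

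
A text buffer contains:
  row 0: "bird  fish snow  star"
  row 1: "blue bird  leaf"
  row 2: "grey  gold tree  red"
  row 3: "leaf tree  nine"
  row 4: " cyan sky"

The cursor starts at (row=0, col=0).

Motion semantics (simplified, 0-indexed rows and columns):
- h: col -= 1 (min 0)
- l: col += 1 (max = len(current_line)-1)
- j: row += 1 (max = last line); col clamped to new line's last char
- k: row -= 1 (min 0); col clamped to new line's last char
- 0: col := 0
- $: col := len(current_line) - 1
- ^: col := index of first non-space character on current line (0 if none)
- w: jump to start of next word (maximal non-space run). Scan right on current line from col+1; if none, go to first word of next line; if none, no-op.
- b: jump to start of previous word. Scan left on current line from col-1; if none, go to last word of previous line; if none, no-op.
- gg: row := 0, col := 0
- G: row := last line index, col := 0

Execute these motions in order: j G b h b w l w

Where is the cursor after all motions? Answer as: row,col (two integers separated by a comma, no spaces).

Answer: 4,1

Derivation:
After 1 (j): row=1 col=0 char='b'
After 2 (G): row=4 col=0 char='_'
After 3 (b): row=3 col=11 char='n'
After 4 (h): row=3 col=10 char='_'
After 5 (b): row=3 col=5 char='t'
After 6 (w): row=3 col=11 char='n'
After 7 (l): row=3 col=12 char='i'
After 8 (w): row=4 col=1 char='c'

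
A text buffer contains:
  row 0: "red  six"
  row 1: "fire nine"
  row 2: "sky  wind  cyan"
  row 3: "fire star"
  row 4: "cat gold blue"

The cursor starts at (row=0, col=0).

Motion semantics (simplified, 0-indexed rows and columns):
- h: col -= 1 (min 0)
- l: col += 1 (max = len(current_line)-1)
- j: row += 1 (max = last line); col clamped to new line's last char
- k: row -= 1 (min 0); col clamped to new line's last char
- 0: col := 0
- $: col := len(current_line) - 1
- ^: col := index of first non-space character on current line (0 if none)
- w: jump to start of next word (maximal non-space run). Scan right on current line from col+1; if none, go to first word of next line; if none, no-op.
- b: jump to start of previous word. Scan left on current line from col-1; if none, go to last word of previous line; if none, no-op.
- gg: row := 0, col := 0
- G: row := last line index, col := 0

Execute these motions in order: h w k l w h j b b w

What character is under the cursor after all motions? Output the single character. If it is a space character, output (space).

After 1 (h): row=0 col=0 char='r'
After 2 (w): row=0 col=5 char='s'
After 3 (k): row=0 col=5 char='s'
After 4 (l): row=0 col=6 char='i'
After 5 (w): row=1 col=0 char='f'
After 6 (h): row=1 col=0 char='f'
After 7 (j): row=2 col=0 char='s'
After 8 (b): row=1 col=5 char='n'
After 9 (b): row=1 col=0 char='f'
After 10 (w): row=1 col=5 char='n'

Answer: n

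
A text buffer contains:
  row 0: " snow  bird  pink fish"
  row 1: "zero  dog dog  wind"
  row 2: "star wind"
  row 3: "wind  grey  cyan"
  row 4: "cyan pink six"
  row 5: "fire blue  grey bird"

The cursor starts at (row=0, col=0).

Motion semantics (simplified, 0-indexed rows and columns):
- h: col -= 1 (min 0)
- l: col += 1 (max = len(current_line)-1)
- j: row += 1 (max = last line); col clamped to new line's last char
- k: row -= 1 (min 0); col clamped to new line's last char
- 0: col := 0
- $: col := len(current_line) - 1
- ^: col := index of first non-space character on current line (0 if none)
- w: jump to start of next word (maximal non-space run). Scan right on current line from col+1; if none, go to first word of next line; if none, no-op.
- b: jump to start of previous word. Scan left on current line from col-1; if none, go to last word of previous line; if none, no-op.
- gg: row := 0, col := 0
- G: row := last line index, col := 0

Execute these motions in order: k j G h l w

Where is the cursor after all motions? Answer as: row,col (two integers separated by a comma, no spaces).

Answer: 5,5

Derivation:
After 1 (k): row=0 col=0 char='_'
After 2 (j): row=1 col=0 char='z'
After 3 (G): row=5 col=0 char='f'
After 4 (h): row=5 col=0 char='f'
After 5 (l): row=5 col=1 char='i'
After 6 (w): row=5 col=5 char='b'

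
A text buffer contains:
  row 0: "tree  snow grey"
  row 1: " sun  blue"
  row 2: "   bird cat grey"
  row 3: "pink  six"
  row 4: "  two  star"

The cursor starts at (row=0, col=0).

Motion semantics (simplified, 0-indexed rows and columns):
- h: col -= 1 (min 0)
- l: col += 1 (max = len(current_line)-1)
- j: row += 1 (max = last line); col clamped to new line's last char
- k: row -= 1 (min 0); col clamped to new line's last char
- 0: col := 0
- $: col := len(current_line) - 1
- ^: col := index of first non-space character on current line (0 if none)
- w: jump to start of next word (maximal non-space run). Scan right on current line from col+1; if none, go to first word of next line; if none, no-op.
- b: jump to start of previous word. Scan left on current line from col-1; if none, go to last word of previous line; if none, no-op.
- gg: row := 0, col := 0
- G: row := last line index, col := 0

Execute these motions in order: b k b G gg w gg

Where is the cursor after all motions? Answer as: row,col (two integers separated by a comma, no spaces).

Answer: 0,0

Derivation:
After 1 (b): row=0 col=0 char='t'
After 2 (k): row=0 col=0 char='t'
After 3 (b): row=0 col=0 char='t'
After 4 (G): row=4 col=0 char='_'
After 5 (gg): row=0 col=0 char='t'
After 6 (w): row=0 col=6 char='s'
After 7 (gg): row=0 col=0 char='t'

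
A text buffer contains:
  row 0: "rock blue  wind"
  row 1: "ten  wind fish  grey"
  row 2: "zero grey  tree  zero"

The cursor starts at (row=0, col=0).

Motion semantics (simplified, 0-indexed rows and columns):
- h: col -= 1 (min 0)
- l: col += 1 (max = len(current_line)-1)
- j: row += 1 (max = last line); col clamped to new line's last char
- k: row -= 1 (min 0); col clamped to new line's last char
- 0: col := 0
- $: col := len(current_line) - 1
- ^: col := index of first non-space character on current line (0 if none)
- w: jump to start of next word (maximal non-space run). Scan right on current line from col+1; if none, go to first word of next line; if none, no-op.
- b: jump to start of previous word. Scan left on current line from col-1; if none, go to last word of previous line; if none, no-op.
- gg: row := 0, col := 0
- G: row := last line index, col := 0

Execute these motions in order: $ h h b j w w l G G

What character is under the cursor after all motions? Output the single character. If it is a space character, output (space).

Answer: z

Derivation:
After 1 ($): row=0 col=14 char='d'
After 2 (h): row=0 col=13 char='n'
After 3 (h): row=0 col=12 char='i'
After 4 (b): row=0 col=11 char='w'
After 5 (j): row=1 col=11 char='i'
After 6 (w): row=1 col=16 char='g'
After 7 (w): row=2 col=0 char='z'
After 8 (l): row=2 col=1 char='e'
After 9 (G): row=2 col=0 char='z'
After 10 (G): row=2 col=0 char='z'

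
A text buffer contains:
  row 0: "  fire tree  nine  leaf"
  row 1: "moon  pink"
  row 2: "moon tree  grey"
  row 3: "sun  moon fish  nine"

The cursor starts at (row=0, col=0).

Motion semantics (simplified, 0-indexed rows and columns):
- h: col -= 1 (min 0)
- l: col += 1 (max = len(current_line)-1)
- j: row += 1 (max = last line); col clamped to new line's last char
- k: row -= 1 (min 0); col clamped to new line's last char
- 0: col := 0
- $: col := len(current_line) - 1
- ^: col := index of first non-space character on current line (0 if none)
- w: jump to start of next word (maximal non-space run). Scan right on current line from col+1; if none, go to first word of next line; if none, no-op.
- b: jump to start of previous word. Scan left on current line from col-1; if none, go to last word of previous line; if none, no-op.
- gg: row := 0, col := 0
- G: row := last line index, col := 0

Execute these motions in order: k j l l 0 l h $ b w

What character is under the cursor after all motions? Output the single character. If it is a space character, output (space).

After 1 (k): row=0 col=0 char='_'
After 2 (j): row=1 col=0 char='m'
After 3 (l): row=1 col=1 char='o'
After 4 (l): row=1 col=2 char='o'
After 5 (0): row=1 col=0 char='m'
After 6 (l): row=1 col=1 char='o'
After 7 (h): row=1 col=0 char='m'
After 8 ($): row=1 col=9 char='k'
After 9 (b): row=1 col=6 char='p'
After 10 (w): row=2 col=0 char='m'

Answer: m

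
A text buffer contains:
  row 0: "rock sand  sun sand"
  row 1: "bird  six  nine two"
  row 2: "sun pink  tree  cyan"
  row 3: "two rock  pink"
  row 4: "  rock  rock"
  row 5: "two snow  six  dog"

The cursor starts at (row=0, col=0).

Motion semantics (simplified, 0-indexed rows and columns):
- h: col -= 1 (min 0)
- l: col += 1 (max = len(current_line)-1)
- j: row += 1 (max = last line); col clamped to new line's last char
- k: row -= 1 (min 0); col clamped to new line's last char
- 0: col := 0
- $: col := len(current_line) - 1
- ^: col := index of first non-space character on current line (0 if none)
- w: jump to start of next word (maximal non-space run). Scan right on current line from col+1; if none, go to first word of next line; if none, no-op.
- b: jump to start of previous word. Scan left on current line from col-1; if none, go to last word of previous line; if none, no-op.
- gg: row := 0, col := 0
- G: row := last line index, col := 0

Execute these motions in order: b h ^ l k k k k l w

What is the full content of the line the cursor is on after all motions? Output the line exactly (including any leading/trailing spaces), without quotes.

Answer: rock sand  sun sand

Derivation:
After 1 (b): row=0 col=0 char='r'
After 2 (h): row=0 col=0 char='r'
After 3 (^): row=0 col=0 char='r'
After 4 (l): row=0 col=1 char='o'
After 5 (k): row=0 col=1 char='o'
After 6 (k): row=0 col=1 char='o'
After 7 (k): row=0 col=1 char='o'
After 8 (k): row=0 col=1 char='o'
After 9 (l): row=0 col=2 char='c'
After 10 (w): row=0 col=5 char='s'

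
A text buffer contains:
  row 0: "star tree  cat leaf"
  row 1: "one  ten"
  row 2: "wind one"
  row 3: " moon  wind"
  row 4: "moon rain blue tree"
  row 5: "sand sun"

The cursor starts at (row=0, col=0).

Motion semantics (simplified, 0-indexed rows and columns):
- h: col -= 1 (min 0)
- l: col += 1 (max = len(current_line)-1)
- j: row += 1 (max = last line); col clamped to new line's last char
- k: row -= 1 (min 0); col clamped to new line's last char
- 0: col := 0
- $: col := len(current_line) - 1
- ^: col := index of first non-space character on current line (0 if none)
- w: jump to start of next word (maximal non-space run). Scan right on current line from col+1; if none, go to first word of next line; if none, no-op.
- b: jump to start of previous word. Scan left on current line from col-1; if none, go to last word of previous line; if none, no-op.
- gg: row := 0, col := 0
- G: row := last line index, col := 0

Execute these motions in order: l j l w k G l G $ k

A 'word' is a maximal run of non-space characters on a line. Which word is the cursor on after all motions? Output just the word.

Answer: rain

Derivation:
After 1 (l): row=0 col=1 char='t'
After 2 (j): row=1 col=1 char='n'
After 3 (l): row=1 col=2 char='e'
After 4 (w): row=1 col=5 char='t'
After 5 (k): row=0 col=5 char='t'
After 6 (G): row=5 col=0 char='s'
After 7 (l): row=5 col=1 char='a'
After 8 (G): row=5 col=0 char='s'
After 9 ($): row=5 col=7 char='n'
After 10 (k): row=4 col=7 char='i'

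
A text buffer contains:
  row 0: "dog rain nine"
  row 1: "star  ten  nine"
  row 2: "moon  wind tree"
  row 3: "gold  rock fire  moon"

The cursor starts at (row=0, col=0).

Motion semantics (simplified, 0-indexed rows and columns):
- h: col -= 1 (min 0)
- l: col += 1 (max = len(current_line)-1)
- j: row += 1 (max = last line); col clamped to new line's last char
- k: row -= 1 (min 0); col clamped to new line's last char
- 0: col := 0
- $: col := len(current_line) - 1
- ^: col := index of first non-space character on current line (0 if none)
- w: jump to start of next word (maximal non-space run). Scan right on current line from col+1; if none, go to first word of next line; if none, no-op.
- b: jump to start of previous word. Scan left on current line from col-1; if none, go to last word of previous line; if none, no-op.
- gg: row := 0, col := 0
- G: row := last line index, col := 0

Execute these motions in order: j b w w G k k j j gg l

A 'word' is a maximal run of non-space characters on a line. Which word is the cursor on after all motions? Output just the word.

After 1 (j): row=1 col=0 char='s'
After 2 (b): row=0 col=9 char='n'
After 3 (w): row=1 col=0 char='s'
After 4 (w): row=1 col=6 char='t'
After 5 (G): row=3 col=0 char='g'
After 6 (k): row=2 col=0 char='m'
After 7 (k): row=1 col=0 char='s'
After 8 (j): row=2 col=0 char='m'
After 9 (j): row=3 col=0 char='g'
After 10 (gg): row=0 col=0 char='d'
After 11 (l): row=0 col=1 char='o'

Answer: dog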